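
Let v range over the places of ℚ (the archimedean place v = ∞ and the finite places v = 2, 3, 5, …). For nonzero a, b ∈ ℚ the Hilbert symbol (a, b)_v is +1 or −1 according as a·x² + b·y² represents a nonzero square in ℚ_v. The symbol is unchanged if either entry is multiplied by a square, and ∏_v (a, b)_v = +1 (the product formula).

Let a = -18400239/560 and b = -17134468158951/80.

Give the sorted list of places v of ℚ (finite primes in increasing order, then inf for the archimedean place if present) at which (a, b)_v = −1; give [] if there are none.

[5, 7, 17, inf]

Mod squares: a ≡ -85085, b ≡ -40755. Check v ∈ {∞, 2, 3, 5, 7, 11, 13, 17, 19, 29, 31}.
v=19: a=19^0·(≡5), b=19^1·(≡8) mod 19; (5|19)=+1, (8|19)=-1; (−1)^{0·1·9}·(+1)^1·(-1)^0 = +1.
v=11: a=11^1·(≡1), b=11^1·(≡6) mod 11; (1|11)=+1, (6|11)=-1; (−1)^{1·1·5}·(+1)^1·(-1)^1 = +1.
v=3: a=3^2·(≡1), b=3^3·(≡2) mod 3; (1|3)=+1, (2|3)=-1; (−1)^{2·3·1}·(+1)^3·(-1)^2 = +1.
v=7: a=7^-1·(≡1), b=7^0·(≡6) mod 7; (1|7)=+1, (6|7)=-1; (−1)^{-1·0·3}·(+1)^0·(-1)^-1 = -1.
v=2: v_2(a)=-4, v_2(b)=-4; units ≡ 3, 5 (mod 8); ε·ε+αω+βω = 1·0+-4·1+-4·1 ≡ 0  ⇒  (a,b)_2 = +1.
v=∞: -85085 < 0 and -40755 < 0  ⇒  (a,b)_∞ = -1.
v=31: a=31^0·(≡14), b=31^2·(≡9) mod 31; (14|31)=+1, (9|31)=+1; (−1)^{0·2·15}·(+1)^2·(+1)^0 = +1.
v=13: a=13^1·(≡11), b=13^1·(≡7) mod 13; (11|13)=-1, (7|13)=-1; (−1)^{1·1·6}·(-1)^1·(-1)^1 = +1.
v=5: a=5^-1·(≡3), b=5^-1·(≡4) mod 5; (3|5)=-1, (4|5)=+1; (−1)^{-1·-1·2}·(-1)^-1·(+1)^-1 = -1.
v=17: a=17^1·(≡11), b=17^2·(≡10) mod 17; (11|17)=-1, (10|17)=-1; (−1)^{1·2·8}·(-1)^2·(-1)^1 = -1.
v=29: a=29^2·(≡5), b=29^2·(≡27) mod 29; (5|29)=+1, (27|29)=-1; (−1)^{2·2·14}·(+1)^2·(-1)^2 = +1.
(-85085, -40755 / ℚ) ramifies at {5, 7, 17, ∞}: a division algebra.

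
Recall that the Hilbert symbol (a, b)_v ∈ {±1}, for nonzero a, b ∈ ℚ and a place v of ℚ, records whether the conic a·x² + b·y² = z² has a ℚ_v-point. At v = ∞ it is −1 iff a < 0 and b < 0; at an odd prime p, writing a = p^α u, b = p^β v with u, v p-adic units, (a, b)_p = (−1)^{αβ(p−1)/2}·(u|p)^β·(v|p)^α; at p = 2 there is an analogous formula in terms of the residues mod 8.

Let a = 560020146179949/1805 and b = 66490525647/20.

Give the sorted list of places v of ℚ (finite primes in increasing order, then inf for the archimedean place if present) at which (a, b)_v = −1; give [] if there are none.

Mod squares: a ≡ 1105, b ≡ 35. Check v ∈ {∞, 2, 3, 5, 7, 13, 17, 19}.
v=5: a=5^-1·(≡4), b=5^-1·(≡3) mod 5; (4|5)=+1, (3|5)=-1; (−1)^{-1·-1·2}·(+1)^-1·(-1)^-1 = -1.
v=3: a=3^2·(≡1), b=3^4·(≡2) mod 3; (1|3)=+1, (2|3)=-1; (−1)^{2·4·1}·(+1)^4·(-1)^2 = +1.
v=7: a=7^8·(≡5), b=7^5·(≡6) mod 7; (5|7)=-1, (6|7)=-1; (−1)^{8·5·3}·(-1)^5·(-1)^8 = -1.
v=17: a=17^3·(≡5), b=17^2·(≡9) mod 17; (5|17)=-1, (9|17)=+1; (−1)^{3·2·8}·(-1)^2·(+1)^3 = +1.
v=∞: 1105 > 0 and 35 > 0  ⇒  (a,b)_∞ = +1.
v=13: a=13^3·(≡7), b=13^2·(≡3) mod 13; (7|13)=-1, (3|13)=+1; (−1)^{3·2·6}·(-1)^2·(+1)^3 = +1.
v=19: a=19^-2·(≡3), b=19^0·(≡16) mod 19; (3|19)=-1, (16|19)=+1; (−1)^{-2·0·9}·(-1)^0·(+1)^-2 = +1.
v=2: v_2(a)=0, v_2(b)=-2; units ≡ 1, 3 (mod 8); ε·ε+αω+βω = 0·1+0·1+-2·0 ≡ 0  ⇒  (a,b)_2 = +1.
(1105, 35 / ℚ) ramifies at {5, 7}: a division algebra.

[5, 7]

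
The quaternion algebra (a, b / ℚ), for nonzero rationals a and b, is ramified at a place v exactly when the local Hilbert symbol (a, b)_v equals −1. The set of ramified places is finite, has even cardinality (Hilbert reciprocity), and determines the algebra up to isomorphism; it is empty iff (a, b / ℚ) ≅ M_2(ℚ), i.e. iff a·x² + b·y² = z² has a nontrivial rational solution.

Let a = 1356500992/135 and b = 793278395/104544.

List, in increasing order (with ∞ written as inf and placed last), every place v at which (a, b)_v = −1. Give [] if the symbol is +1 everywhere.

(a, b) ≡ (41055, 11730) mod (ℚ^×)²; places V = {2, 3, 5, 7, 11, 13, 17, 23, ∞}.
(a,b)_7: α=1, u≡6; β=4, v≡5 (mod 7); (6|7)=-1, (5|7)=-1; sign (−1)^0·-1^4·-1^1 = -1.
(a,b)_2: α=12, β=-5; u≡7, v≡1 (mod 8); ε(u)ε(v)=1·0, αω(v)=12·0, βω(u)=-5·0; sum ≡ 0  ⇒  +1.
(a,b)_3: α=-3, u≡2; β=-3, v≡1 (mod 3); (2|3)=-1, (1|3)=+1; sign (−1)^1·-1^-3·+1^-3 = +1.
(a,b)_11: α=2, u≡1; β=-2, v≡5 (mod 11); (1|11)=+1, (5|11)=+1; sign (−1)^0·+1^-2·+1^2 = +1.
(a,b)_5: α=-1, u≡1; β=1, v≡1 (mod 5); (1|5)=+1, (1|5)=+1; sign (−1)^0·+1^1·+1^-1 = +1.
(a,b)_∞: sgn(41055)=+, sgn(11730)=+, so +1.
(a,b)_13: α=0, u≡3; β=2, v≡10 (mod 13); (3|13)=+1, (10|13)=+1; sign (−1)^0·+1^2·+1^0 = +1.
(a,b)_23: α=1, u≡7; β=1, v≡13 (mod 23); (7|23)=-1, (13|23)=+1; sign (−1)^1·-1^1·+1^1 = +1.
(a,b)_17: α=1, u≡16; β=1, v≡3 (mod 17); (16|17)=+1, (3|17)=-1; sign (−1)^0·+1^1·-1^1 = -1.
Ram(41055, 11730) = {7, 17}; no ℚ_7-point on the conic.

[7, 17]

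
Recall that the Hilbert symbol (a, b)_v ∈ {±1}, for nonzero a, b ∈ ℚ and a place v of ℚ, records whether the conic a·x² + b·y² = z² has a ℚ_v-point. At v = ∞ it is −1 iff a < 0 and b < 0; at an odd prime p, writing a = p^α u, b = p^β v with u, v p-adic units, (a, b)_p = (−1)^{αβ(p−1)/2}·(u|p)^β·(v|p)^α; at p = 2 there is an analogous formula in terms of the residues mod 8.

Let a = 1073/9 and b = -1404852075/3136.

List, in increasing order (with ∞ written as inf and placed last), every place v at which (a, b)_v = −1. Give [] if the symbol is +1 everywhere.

[11, 29]

Mod squares: a ≡ 1073, b ≡ -11803. Check v ∈ {∞, 2, 3, 5, 7, 11, 23, 29, 37}.
v=5: a=5^0·(≡2), b=5^2·(≡2) mod 5; (2|5)=-1, (2|5)=-1; (−1)^{0·2·2}·(-1)^2·(-1)^0 = +1.
v=23: a=23^0·(≡17), b=23^2·(≡14) mod 23; (17|23)=-1, (14|23)=-1; (−1)^{0·2·11}·(-1)^2·(-1)^0 = +1.
v=11: a=11^0·(≡8), b=11^1·(≡3) mod 11; (8|11)=-1, (3|11)=+1; (−1)^{0·1·5}·(-1)^1·(+1)^0 = -1.
v=29: a=29^1·(≡17), b=29^1·(≡5) mod 29; (17|29)=-1, (5|29)=+1; (−1)^{1·1·14}·(-1)^1·(+1)^1 = -1.
v=2: v_2(a)=0, v_2(b)=-6; units ≡ 1, 5 (mod 8); ε·ε+αω+βω = 0·0+0·1+-6·0 ≡ 0  ⇒  (a,b)_2 = +1.
v=37: a=37^1·(≡32), b=37^1·(≡35) mod 37; (32|37)=-1, (35|37)=-1; (−1)^{1·1·18}·(-1)^1·(-1)^1 = +1.
v=7: a=7^0·(≡1), b=7^-2·(≡3) mod 7; (1|7)=+1, (3|7)=-1; (−1)^{0·-2·3}·(+1)^-2·(-1)^0 = +1.
v=∞: 1073 > 0 and -11803 < 0  ⇒  (a,b)_∞ = +1.
v=3: a=3^-2·(≡2), b=3^2·(≡2) mod 3; (2|3)=-1, (2|3)=-1; (−1)^{-2·2·1}·(-1)^2·(-1)^-2 = +1.
|Ram(1073, -11803)| = 2, even; anisotropic at {11, 29}.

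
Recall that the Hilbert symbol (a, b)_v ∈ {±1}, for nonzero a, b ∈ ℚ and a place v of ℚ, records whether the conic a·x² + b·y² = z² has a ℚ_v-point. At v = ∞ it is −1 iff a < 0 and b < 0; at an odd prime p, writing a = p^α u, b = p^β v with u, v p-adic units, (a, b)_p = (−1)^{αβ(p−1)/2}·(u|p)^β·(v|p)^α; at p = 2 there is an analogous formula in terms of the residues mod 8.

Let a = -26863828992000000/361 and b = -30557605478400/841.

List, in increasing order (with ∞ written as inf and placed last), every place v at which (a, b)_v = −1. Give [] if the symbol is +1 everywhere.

Mod squares: a ≡ -22, b ≡ -1001. Check v ∈ {∞, 2, 3, 5, 7, 11, 13, 19, 29}.
v=2: v_2(a)=21, v_2(b)=14; units ≡ 5, 7 (mod 8); ε·ε+αω+βω = 0·1+21·0+14·1 ≡ 0  ⇒  (a,b)_2 = +1.
v=19: a=19^-2·(≡7), b=19^0·(≡4) mod 19; (7|19)=+1, (4|19)=+1; (−1)^{-2·0·9}·(+1)^0·(+1)^-2 = +1.
v=13: a=13^2·(≡1), b=13^3·(≡12) mod 13; (1|13)=+1, (12|13)=+1; (−1)^{2·3·6}·(+1)^3·(+1)^2 = +1.
v=11: a=11^1·(≡9), b=11^1·(≡8) mod 11; (9|11)=+1, (8|11)=-1; (−1)^{1·1·5}·(+1)^1·(-1)^1 = +1.
v=5: a=5^6·(≡2), b=5^2·(≡4) mod 5; (2|5)=-1, (4|5)=+1; (−1)^{6·2·2}·(-1)^2·(+1)^6 = +1.
v=3: a=3^2·(≡2), b=3^2·(≡1) mod 3; (2|3)=-1, (1|3)=+1; (−1)^{2·2·1}·(-1)^2·(+1)^2 = +1.
v=29: a=29^0·(≡23), b=29^-2·(≡2) mod 29; (23|29)=+1, (2|29)=-1; (−1)^{0·-2·14}·(+1)^-2·(-1)^0 = +1.
v=7: a=7^2·(≡5), b=7^3·(≡2) mod 7; (5|7)=-1, (2|7)=+1; (−1)^{2·3·3}·(-1)^3·(+1)^2 = -1.
v=∞: -22 < 0 and -1001 < 0  ⇒  (a,b)_∞ = -1.
Ram(-22, -1001) = {7, ∞}; no ℚ_7-point on the conic.

[7, inf]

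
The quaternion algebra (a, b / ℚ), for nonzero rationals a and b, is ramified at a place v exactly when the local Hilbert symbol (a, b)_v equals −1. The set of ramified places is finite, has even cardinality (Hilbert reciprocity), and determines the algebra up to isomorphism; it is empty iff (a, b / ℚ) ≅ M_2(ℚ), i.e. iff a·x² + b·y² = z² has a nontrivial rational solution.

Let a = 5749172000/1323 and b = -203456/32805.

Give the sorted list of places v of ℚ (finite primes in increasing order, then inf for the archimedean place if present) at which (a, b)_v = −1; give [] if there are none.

Mod squares: a ≡ 81510, b ≡ -55. Check v ∈ {∞, 2, 3, 5, 7, 11, 13, 17, 19, 23}.
v=7: a=7^-2·(≡2), b=7^0·(≡2) mod 7; (2|7)=+1, (2|7)=+1; (−1)^{-2·0·3}·(+1)^0·(+1)^-2 = +1.
v=5: a=5^3·(≡2), b=5^-1·(≡4) mod 5; (2|5)=-1, (4|5)=+1; (−1)^{3·-1·2}·(-1)^-1·(+1)^3 = -1.
v=23: a=23^2·(≡11), b=23^0·(≡20) mod 23; (11|23)=-1, (20|23)=-1; (−1)^{2·0·11}·(-1)^0·(-1)^2 = +1.
v=17: a=17^0·(≡10), b=17^2·(≡15) mod 17; (10|17)=-1, (15|17)=+1; (−1)^{0·2·8}·(-1)^2·(+1)^0 = +1.
v=3: a=3^-3·(≡2), b=3^-8·(≡2) mod 3; (2|3)=-1, (2|3)=-1; (−1)^{-3·-8·1}·(-1)^-8·(-1)^-3 = -1.
v=11: a=11^1·(≡8), b=11^1·(≡2) mod 11; (8|11)=-1, (2|11)=-1; (−1)^{1·1·5}·(-1)^1·(-1)^1 = -1.
v=∞: 81510 > 0 and -55 < 0  ⇒  (a,b)_∞ = +1.
v=2: v_2(a)=5, v_2(b)=6; units ≡ 3, 1 (mod 8); ε·ε+αω+βω = 1·0+5·0+6·1 ≡ 0  ⇒  (a,b)_2 = +1.
v=13: a=13^1·(≡12), b=13^0·(≡12) mod 13; (12|13)=+1, (12|13)=+1; (−1)^{1·0·6}·(+1)^0·(+1)^1 = +1.
v=19: a=19^1·(≡13), b=19^0·(≡10) mod 19; (13|19)=-1, (10|19)=-1; (−1)^{1·0·9}·(-1)^0·(-1)^1 = -1.
Ram(81510, -55) = {3, 5, 11, 19}; no ℚ_3-point on the conic.

[3, 5, 11, 19]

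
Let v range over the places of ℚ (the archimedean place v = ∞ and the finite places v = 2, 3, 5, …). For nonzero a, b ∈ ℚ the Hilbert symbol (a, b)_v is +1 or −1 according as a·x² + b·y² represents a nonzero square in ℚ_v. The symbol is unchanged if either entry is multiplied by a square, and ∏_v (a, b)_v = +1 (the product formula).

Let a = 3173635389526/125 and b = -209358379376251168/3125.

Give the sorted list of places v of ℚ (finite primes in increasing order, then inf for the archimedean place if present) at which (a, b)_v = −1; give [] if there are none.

[5, 7, 19, 31]

(a, b) ≡ (3230, -36890) mod (ℚ^×)²; places V = {2, 5, 7, 17, 19, 31, ∞}.
(a,b)_31: α=2, u≡11; β=3, v≡16 (mod 31); (11|31)=-1, (16|31)=+1; sign (−1)^0·-1^3·+1^2 = -1.
(a,b)_17: α=3, u≡3; β=3, v≡14 (mod 17); (3|17)=-1, (14|17)=-1; sign (−1)^0·-1^3·-1^3 = +1.
(a,b)_7: α=2, u≡3; β=3, v≡2 (mod 7); (3|7)=-1, (2|7)=+1; sign (−1)^0·-1^3·+1^2 = -1.
(a,b)_2: α=1, β=5; u≡7, v≡3 (mod 8); ε(u)ε(v)=1·1, αω(v)=1·1, βω(u)=5·0; sum ≡ 0  ⇒  +1.
(a,b)_∞: sgn(3230)=+, sgn(-36890)=−, so +1.
(a,b)_5: α=-3, u≡1; β=-5, v≡2 (mod 5); (1|5)=+1, (2|5)=-1; sign (−1)^0·+1^-5·-1^-3 = -1.
(a,b)_19: α=3, u≡14; β=4, v≡18 (mod 19); (14|19)=-1, (18|19)=-1; sign (−1)^0·-1^4·-1^3 = -1.
(3230, -36890 / ℚ) ramifies at {5, 7, 19, 31}: a division algebra.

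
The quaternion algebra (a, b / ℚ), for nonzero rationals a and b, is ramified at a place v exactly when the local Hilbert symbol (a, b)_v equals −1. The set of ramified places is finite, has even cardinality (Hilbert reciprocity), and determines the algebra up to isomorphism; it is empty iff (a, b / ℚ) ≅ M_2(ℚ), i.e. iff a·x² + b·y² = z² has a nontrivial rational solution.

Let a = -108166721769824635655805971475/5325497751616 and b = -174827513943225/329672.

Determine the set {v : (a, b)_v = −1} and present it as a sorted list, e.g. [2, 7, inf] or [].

Mod squares: a ≡ -19, b ≡ -150722. Check v ∈ {∞, 2, 3, 5, 7, 11, 13, 17, 19, 29, 31, 41}.
v=∞: -19 < 0 and -150722 < 0  ⇒  (a,b)_∞ = -1.
v=19: a=19^3·(≡14), b=19^2·(≡9) mod 19; (14|19)=-1, (9|19)=+1; (−1)^{3·2·9}·(-1)^2·(+1)^3 = +1.
v=41: a=41^2·(≡28), b=41^0·(≡6) mod 41; (28|41)=-1, (6|41)=-1; (−1)^{2·0·20}·(-1)^0·(-1)^2 = +1.
v=7: a=7^-6·(≡2), b=7^-2·(≡4) mod 7; (2|7)=+1, (4|7)=+1; (−1)^{-6·-2·3}·(+1)^-2·(+1)^-6 = +1.
v=31: a=31^2·(≡13), b=31^1·(≡19) mod 31; (13|31)=-1, (19|31)=+1; (−1)^{2·1·15}·(-1)^1·(+1)^2 = -1.
v=11: a=11^2·(≡5), b=11^1·(≡5) mod 11; (5|11)=+1, (5|11)=+1; (−1)^{2·1·5}·(+1)^1·(+1)^2 = +1.
v=17: a=17^2·(≡13), b=17^1·(≡8) mod 17; (13|17)=+1, (8|17)=+1; (−1)^{2·1·8}·(+1)^1·(+1)^2 = +1.
v=13: a=13^10·(≡6), b=13^5·(≡8) mod 13; (6|13)=-1, (8|13)=-1; (−1)^{10·5·6}·(-1)^5·(-1)^10 = -1.
v=29: a=29^-4·(≡12), b=29^-2·(≡1) mod 29; (12|29)=-1, (1|29)=+1; (−1)^{-4·-2·14}·(-1)^-2·(+1)^-4 = +1.
v=2: v_2(a)=-6, v_2(b)=-3; units ≡ 5, 7 (mod 8); ε·ε+αω+βω = 0·1+-6·0+-3·1 ≡ 1  ⇒  (a,b)_2 = -1.
v=3: a=3^4·(≡2), b=3^2·(≡1) mod 3; (2|3)=-1, (1|3)=+1; (−1)^{4·2·1}·(-1)^2·(+1)^4 = +1.
v=5: a=5^2·(≡1), b=5^2·(≡3) mod 5; (1|5)=+1, (3|5)=-1; (−1)^{2·2·2}·(+1)^2·(-1)^2 = +1.
Ram(-19, -150722) = {2, 13, 31, ∞}; no ℚ_2-point on the conic.

[2, 13, 31, inf]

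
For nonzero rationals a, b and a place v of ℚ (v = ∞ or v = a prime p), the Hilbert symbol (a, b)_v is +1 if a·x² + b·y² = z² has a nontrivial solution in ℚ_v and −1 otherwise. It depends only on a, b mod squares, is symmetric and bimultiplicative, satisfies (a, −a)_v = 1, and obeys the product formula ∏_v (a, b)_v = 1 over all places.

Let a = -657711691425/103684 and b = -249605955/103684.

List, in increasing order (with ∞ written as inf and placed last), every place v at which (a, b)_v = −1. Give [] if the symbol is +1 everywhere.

[5, inf]

Mod squares: a ≡ -17, b ≡ -155. Check v ∈ {∞, 2, 3, 5, 7, 17, 23, 31, 47}.
v=17: a=17^1·(≡9), b=17^0·(≡13) mod 17; (9|17)=+1, (13|17)=+1; (−1)^{1·0·8}·(+1)^0·(+1)^1 = +1.
v=3: a=3^6·(≡1), b=3^6·(≡1) mod 3; (1|3)=+1, (1|3)=+1; (−1)^{6·6·1}·(+1)^6·(+1)^6 = +1.
v=7: a=7^-2·(≡1), b=7^-2·(≡5) mod 7; (1|7)=+1, (5|7)=-1; (−1)^{-2·-2·3}·(+1)^-2·(-1)^-2 = +1.
v=2: v_2(a)=-2, v_2(b)=-2; units ≡ 7, 5 (mod 8); ε·ε+αω+βω = 1·0+-2·1+-2·0 ≡ 0  ⇒  (a,b)_2 = +1.
v=∞: -17 < 0 and -155 < 0  ⇒  (a,b)_∞ = -1.
v=23: a=23^-2·(≡12), b=23^-2·(≡8) mod 23; (12|23)=+1, (8|23)=+1; (−1)^{-2·-2·11}·(+1)^-2·(+1)^-2 = +1.
v=5: a=5^2·(≡2), b=5^1·(≡1) mod 5; (2|5)=-1, (1|5)=+1; (−1)^{2·1·2}·(-1)^1·(+1)^2 = -1.
v=47: a=47^2·(≡13), b=47^2·(≡20) mod 47; (13|47)=-1, (20|47)=-1; (−1)^{2·2·23}·(-1)^2·(-1)^2 = +1.
v=31: a=31^2·(≡8), b=31^1·(≡30) mod 31; (8|31)=+1, (30|31)=-1; (−1)^{2·1·15}·(+1)^1·(-1)^2 = +1.
(-17, -155 / ℚ) ramifies at {5, ∞}: a division algebra.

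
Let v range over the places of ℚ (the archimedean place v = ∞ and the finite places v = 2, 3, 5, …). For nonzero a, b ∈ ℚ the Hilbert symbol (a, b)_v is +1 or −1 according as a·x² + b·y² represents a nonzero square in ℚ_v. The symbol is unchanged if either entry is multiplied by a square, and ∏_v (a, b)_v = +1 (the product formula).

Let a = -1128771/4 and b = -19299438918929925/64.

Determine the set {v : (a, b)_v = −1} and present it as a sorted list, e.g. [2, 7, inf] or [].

Mod squares: a ≡ -125419, b ≡ -5453. Check v ∈ {∞, 2, 3, 5, 7, 19, 23, 41}.
v=∞: -125419 < 0 and -5453 < 0  ⇒  (a,b)_∞ = -1.
v=5: a=5^0·(≡1), b=5^2·(≡2) mod 5; (1|5)=+1, (2|5)=-1; (−1)^{0·2·2}·(+1)^2·(-1)^0 = +1.
v=41: a=41^1·(≡36), b=41^3·(≡20) mod 41; (36|41)=+1, (20|41)=+1; (−1)^{1·3·20}·(+1)^3·(+1)^1 = +1.
v=2: v_2(a)=-2, v_2(b)=-6; units ≡ 5, 3 (mod 8); ε·ε+αω+βω = 0·1+-2·1+-6·1 ≡ 0  ⇒  (a,b)_2 = +1.
v=7: a=7^1·(≡5), b=7^3·(≡3) mod 7; (5|7)=-1, (3|7)=-1; (−1)^{1·3·3}·(-1)^3·(-1)^1 = -1.
v=23: a=23^1·(≡7), b=23^2·(≡15) mod 23; (7|23)=-1, (15|23)=-1; (−1)^{1·2·11}·(-1)^2·(-1)^1 = -1.
v=19: a=19^1·(≡1), b=19^3·(≡6) mod 19; (1|19)=+1, (6|19)=+1; (−1)^{1·3·9}·(+1)^3·(+1)^1 = -1.
v=3: a=3^2·(≡2), b=3^2·(≡1) mod 3; (2|3)=-1, (1|3)=+1; (−1)^{2·2·1}·(-1)^2·(+1)^2 = +1.
Ram(-125419, -5453) = {7, 19, 23, ∞}; no ℚ_7-point on the conic.

[7, 19, 23, inf]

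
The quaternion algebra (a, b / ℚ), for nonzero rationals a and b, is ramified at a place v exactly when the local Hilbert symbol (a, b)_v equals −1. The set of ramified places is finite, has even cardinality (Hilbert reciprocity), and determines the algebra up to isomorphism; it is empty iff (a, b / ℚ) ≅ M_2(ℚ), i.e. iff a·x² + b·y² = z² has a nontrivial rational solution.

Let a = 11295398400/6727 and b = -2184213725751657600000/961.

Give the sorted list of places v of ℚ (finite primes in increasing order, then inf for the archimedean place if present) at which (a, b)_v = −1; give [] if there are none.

(a, b) ≡ (102102, -85085) mod (ℚ^×)²; places V = {2, 3, 5, 7, 11, 13, 17, 31, ∞}.
(a,b)_2: α=9, β=10; u≡3, v≡3 (mod 8); ε(u)ε(v)=1·1, αω(v)=9·1, βω(u)=10·1; sum ≡ 0  ⇒  +1.
(a,b)_11: α=3, u≡9; β=3, v≡4 (mod 11); (9|11)=+1, (4|11)=+1; sign (−1)^1·+1^3·+1^3 = -1.
(a,b)_17: α=1, u≡5; β=5, v≡14 (mod 17); (5|17)=-1, (14|17)=-1; sign (−1)^0·-1^5·-1^1 = +1.
(a,b)_∞: sgn(102102)=+, sgn(-85085)=−, so +1.
(a,b)_3: α=1, u≡2; β=4, v≡1 (mod 3); (2|3)=-1, (1|3)=+1; sign (−1)^0·-1^4·+1^1 = +1.
(a,b)_7: α=-1, u≡3; β=3, v≡4 (mod 7); (3|7)=-1, (4|7)=+1; sign (−1)^1·-1^3·+1^-1 = +1.
(a,b)_31: α=-2, u≡28; β=-2, v≡4 (mod 31); (28|31)=+1, (4|31)=+1; sign (−1)^0·+1^-2·+1^-2 = +1.
(a,b)_5: α=2, u≡3; β=5, v≡3 (mod 5); (3|5)=-1, (3|5)=-1; sign (−1)^0·-1^5·-1^2 = -1.
(a,b)_13: α=1, u≡2; β=1, v≡8 (mod 13); (2|13)=-1, (8|13)=-1; sign (−1)^0·-1^1·-1^1 = +1.
|Ram(102102, -85085)| = 2, even; anisotropic at {5, 11}.

[5, 11]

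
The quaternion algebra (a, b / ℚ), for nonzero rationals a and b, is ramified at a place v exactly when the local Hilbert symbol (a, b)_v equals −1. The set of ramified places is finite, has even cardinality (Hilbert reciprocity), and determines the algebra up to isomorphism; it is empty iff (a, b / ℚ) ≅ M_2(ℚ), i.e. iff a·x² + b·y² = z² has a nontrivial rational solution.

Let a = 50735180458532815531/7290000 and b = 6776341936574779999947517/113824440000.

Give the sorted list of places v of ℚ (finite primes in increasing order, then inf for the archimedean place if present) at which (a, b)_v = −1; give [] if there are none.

[2, 11, 23, 47]

(a, b) ≡ (19, 119064583) mod (ℚ^×)²; places V = {2, 3, 5, 7, 11, 13, 17, 19, 23, 31, 43, 47, ∞}.
(a,b)_19: α=1, u≡17; β=-1, v≡2 (mod 19); (17|19)=+1, (2|19)=-1; sign (−1)^1·+1^-1·-1^1 = +1.
(a,b)_47: α=2, u≡43; β=3, v≡24 (mod 47); (43|47)=-1, (24|47)=+1; sign (−1)^0·-1^3·+1^2 = -1.
(a,b)_13: α=2, u≡11; β=2, v≡4 (mod 13); (11|13)=-1, (4|13)=+1; sign (−1)^0·-1^2·+1^2 = +1.
(a,b)_17: α=0, u≡8; β=1, v≡7 (mod 17); (8|17)=+1, (7|17)=-1; sign (−1)^0·+1^1·-1^0 = +1.
(a,b)_31: α=4, u≡9; β=5, v≡24 (mod 31); (9|31)=+1, (24|31)=-1; sign (−1)^0·+1^5·-1^4 = +1.
(a,b)_5: α=-4, u≡4; β=-4, v≡3 (mod 5); (4|5)=+1, (3|5)=-1; sign (−1)^0·+1^-4·-1^-4 = +1.
(a,b)_3: α=-6, u≡1; β=-4, v≡1 (mod 3); (1|3)=+1, (1|3)=+1; sign (−1)^0·+1^-4·+1^-6 = +1.
(a,b)_2: α=-4, β=-6; u≡3, v≡7 (mod 8); ε(u)ε(v)=1·1, αω(v)=-4·0, βω(u)=-6·1; sum ≡ 1  ⇒  -1.
(a,b)_43: α=0, u≡12; β=-2, v≡42 (mod 43); (12|43)=-1, (42|43)=-1; sign (−1)^0·-1^-2·-1^0 = +1.
(a,b)_7: α=0, u≡5; β=2, v≡4 (mod 7); (5|7)=-1, (4|7)=+1; sign (−1)^0·-1^2·+1^0 = +1.
(a,b)_23: α=2, u≡15; β=3, v≡10 (mod 23); (15|23)=-1, (10|23)=-1; sign (−1)^0·-1^3·-1^2 = -1.
(a,b)_∞: sgn(19)=+, sgn(119064583)=+, so +1.
(a,b)_11: α=4, u≡7; β=3, v≡4 (mod 11); (7|11)=-1, (4|11)=+1; sign (−1)^0·-1^3·+1^4 = -1.
|Ram(19, 119064583)| = 4, even; anisotropic at {2, 11, 23, 47}.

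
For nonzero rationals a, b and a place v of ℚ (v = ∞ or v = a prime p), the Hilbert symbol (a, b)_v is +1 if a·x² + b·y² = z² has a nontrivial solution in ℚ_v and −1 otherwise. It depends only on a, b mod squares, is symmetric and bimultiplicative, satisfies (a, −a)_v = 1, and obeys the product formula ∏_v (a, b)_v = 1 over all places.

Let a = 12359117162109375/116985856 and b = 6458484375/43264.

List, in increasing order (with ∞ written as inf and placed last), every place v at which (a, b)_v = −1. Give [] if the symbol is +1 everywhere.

[2, 5]

(a, b) ≡ (15, 7) mod (ℚ^×)²; places V = {2, 3, 5, 7, 13, ∞}.
(a,b)_2: α=-12, β=-8; u≡7, v≡7 (mod 8); ε(u)ε(v)=1·1, αω(v)=-12·0, βω(u)=-8·0; sum ≡ 1  ⇒  -1.
(a,b)_7: α=2, u≡2; β=1, v≡1 (mod 7); (2|7)=+1, (1|7)=+1; sign (−1)^0·+1^1·+1^2 = +1.
(a,b)_∞: sgn(15)=+, sgn(7)=+, so +1.
(a,b)_3: α=17, u≡2; β=10, v≡1 (mod 3); (2|3)=-1, (1|3)=+1; sign (−1)^0·-1^10·+1^17 = +1.
(a,b)_13: α=-4, u≡8; β=-2, v≡2 (mod 13); (8|13)=-1, (2|13)=-1; sign (−1)^0·-1^-2·-1^-4 = +1.
(a,b)_5: α=9, u≡2; β=6, v≡2 (mod 5); (2|5)=-1, (2|5)=-1; sign (−1)^0·-1^6·-1^9 = -1.
|Ram(15, 7)| = 2, even; anisotropic at {2, 5}.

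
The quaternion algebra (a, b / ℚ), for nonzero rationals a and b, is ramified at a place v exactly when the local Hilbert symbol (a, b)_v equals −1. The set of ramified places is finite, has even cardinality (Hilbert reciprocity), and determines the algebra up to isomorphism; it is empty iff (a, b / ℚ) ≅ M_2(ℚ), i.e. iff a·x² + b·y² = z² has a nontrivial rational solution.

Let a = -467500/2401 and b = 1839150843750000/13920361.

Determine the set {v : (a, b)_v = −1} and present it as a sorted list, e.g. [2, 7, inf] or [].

(a, b) ≡ (-187, 935) mod (ℚ^×)²; places V = {2, 3, 5, 7, 11, 13, 17, 41, ∞}.
(a,b)_11: α=1, u≡5; β=3, v≡2 (mod 11); (5|11)=+1, (2|11)=-1; sign (−1)^1·+1^3·-1^1 = +1.
(a,b)_5: α=4, u≡2; β=9, v≡2 (mod 5); (2|5)=-1, (2|5)=-1; sign (−1)^0·-1^9·-1^4 = -1.
(a,b)_3: α=0, u≡2; β=2, v≡2 (mod 3); (2|3)=-1, (2|3)=-1; sign (−1)^0·-1^2·-1^0 = +1.
(a,b)_13: α=0, u≡5; β=-2, v≡1 (mod 13); (5|13)=-1, (1|13)=+1; sign (−1)^0·-1^-2·+1^0 = +1.
(a,b)_17: α=1, u≡10; β=3, v≡16 (mod 17); (10|17)=-1, (16|17)=+1; sign (−1)^0·-1^3·+1^1 = -1.
(a,b)_41: α=0, u≡1; β=-2, v≡40 (mod 41); (1|41)=+1, (40|41)=+1; sign (−1)^0·+1^-2·+1^0 = +1.
(a,b)_7: α=-4, u≡2; β=-2, v≡4 (mod 7); (2|7)=+1, (4|7)=+1; sign (−1)^0·+1^-2·+1^-4 = +1.
(a,b)_2: α=2, β=4; u≡5, v≡7 (mod 8); ε(u)ε(v)=0·1, αω(v)=2·0, βω(u)=4·1; sum ≡ 0  ⇒  +1.
(a,b)_∞: sgn(-187)=−, sgn(935)=+, so +1.
|Ram(-187, 935)| = 2, even; anisotropic at {5, 17}.

[5, 17]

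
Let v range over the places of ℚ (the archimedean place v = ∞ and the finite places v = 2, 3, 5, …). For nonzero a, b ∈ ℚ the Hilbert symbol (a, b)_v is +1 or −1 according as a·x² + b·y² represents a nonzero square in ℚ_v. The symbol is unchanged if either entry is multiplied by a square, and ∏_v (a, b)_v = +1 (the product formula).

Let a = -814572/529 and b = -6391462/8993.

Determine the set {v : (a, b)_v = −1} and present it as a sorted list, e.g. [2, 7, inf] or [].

Mod squares: a ≡ -187, b ≡ -374. Check v ∈ {∞, 2, 3, 7, 11, 17, 23}.
v=23: a=23^-2·(≡19), b=23^-2·(≡14) mod 23; (19|23)=-1, (14|23)=-1; (−1)^{-2·-2·11}·(-1)^-2·(-1)^-2 = +1.
v=3: a=3^2·(≡2), b=3^0·(≡1) mod 3; (2|3)=-1, (1|3)=+1; (−1)^{2·0·1}·(-1)^0·(+1)^2 = +1.
v=11: a=11^3·(≡4), b=11^3·(≡10) mod 11; (4|11)=+1, (10|11)=-1; (−1)^{3·3·5}·(+1)^3·(-1)^3 = +1.
v=∞: -187 < 0 and -374 < 0  ⇒  (a,b)_∞ = -1.
v=2: v_2(a)=2, v_2(b)=1; units ≡ 5, 5 (mod 8); ε·ε+αω+βω = 0·0+2·1+1·1 ≡ 1  ⇒  (a,b)_2 = -1.
v=7: a=7^0·(≡1), b=7^4·(≡1) mod 7; (1|7)=+1, (1|7)=+1; (−1)^{0·4·3}·(+1)^4·(+1)^0 = +1.
v=17: a=17^1·(≡12), b=17^-1·(≡14) mod 17; (12|17)=-1, (14|17)=-1; (−1)^{1·-1·8}·(-1)^-1·(-1)^1 = +1.
Ram(-187, -374) = {2, ∞}; no ℚ_2-point on the conic.

[2, inf]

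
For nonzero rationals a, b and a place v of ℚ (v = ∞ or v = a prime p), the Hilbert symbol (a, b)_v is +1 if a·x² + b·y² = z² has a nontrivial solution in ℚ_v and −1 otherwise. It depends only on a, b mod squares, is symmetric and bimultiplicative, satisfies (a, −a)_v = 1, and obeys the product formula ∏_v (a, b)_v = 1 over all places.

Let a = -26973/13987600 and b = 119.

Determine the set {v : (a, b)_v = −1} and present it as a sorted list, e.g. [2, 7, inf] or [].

[2, 7, 17, 37]

(a, b) ≡ (-37, 119) mod (ℚ^×)²; places V = {2, 3, 5, 7, 11, 17, 37, ∞}.
(a,b)_37: α=1, u≡30; β=0, v≡8 (mod 37); (30|37)=+1, (8|37)=-1; sign (−1)^0·+1^0·-1^1 = -1.
(a,b)_3: α=6, u≡2; β=0, v≡2 (mod 3); (2|3)=-1, (2|3)=-1; sign (−1)^0·-1^0·-1^6 = +1.
(a,b)_∞: sgn(-37)=−, sgn(119)=+, so +1.
(a,b)_2: α=-4, β=0; u≡3, v≡7 (mod 8); ε(u)ε(v)=1·1, αω(v)=-4·0, βω(u)=0·1; sum ≡ 1  ⇒  -1.
(a,b)_7: α=0, u≡3; β=1, v≡3 (mod 7); (3|7)=-1, (3|7)=-1; sign (−1)^0·-1^1·-1^0 = -1.
(a,b)_17: α=-2, u≡6; β=1, v≡7 (mod 17); (6|17)=-1, (7|17)=-1; sign (−1)^0·-1^1·-1^-2 = -1.
(a,b)_5: α=-2, u≡3; β=0, v≡4 (mod 5); (3|5)=-1, (4|5)=+1; sign (−1)^0·-1^0·+1^-2 = +1.
(a,b)_11: α=-2, u≡10; β=0, v≡9 (mod 11); (10|11)=-1, (9|11)=+1; sign (−1)^0·-1^0·+1^-2 = +1.
Ram(-37, 119) = {2, 7, 17, 37}; no ℚ_2-point on the conic.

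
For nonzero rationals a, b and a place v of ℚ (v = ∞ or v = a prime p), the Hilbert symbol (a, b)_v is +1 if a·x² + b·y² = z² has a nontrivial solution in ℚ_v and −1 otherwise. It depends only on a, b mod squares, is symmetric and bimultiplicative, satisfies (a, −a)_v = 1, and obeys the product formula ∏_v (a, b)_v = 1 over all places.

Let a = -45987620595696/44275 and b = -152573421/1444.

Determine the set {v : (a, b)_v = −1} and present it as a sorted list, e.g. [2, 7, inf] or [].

Mod squares: a ≡ -7436429, b ≡ -69069. Check v ∈ {∞, 2, 3, 5, 7, 11, 13, 17, 19, 23, 47}.
v=3: a=3^8·(≡1), b=3^1·(≡2) mod 3; (1|3)=+1, (2|3)=-1; (−1)^{8·1·1}·(+1)^1·(-1)^8 = +1.
v=2: v_2(a)=4, v_2(b)=-2; units ≡ 3, 3 (mod 8); ε·ε+αω+βω = 1·1+4·1+-2·1 ≡ 1  ⇒  (a,b)_2 = -1.
v=11: a=11^-1·(≡10), b=11^1·(≡6) mod 11; (10|11)=-1, (6|11)=-1; (−1)^{-1·1·5}·(-1)^1·(-1)^-1 = -1.
v=13: a=13^1·(≡6), b=13^1·(≡9) mod 13; (6|13)=-1, (9|13)=+1; (−1)^{1·1·6}·(-1)^1·(+1)^1 = -1.
v=7: a=7^-1·(≡1), b=7^1·(≡6) mod 7; (1|7)=+1, (6|7)=-1; (−1)^{-1·1·3}·(+1)^1·(-1)^-1 = +1.
v=19: a=19^3·(≡17), b=19^-2·(≡14) mod 19; (17|19)=+1, (14|19)=-1; (−1)^{3·-2·9}·(+1)^-2·(-1)^3 = -1.
v=17: a=17^3·(≡7), b=17^0·(≡2) mod 17; (7|17)=-1, (2|17)=+1; (−1)^{3·0·8}·(-1)^0·(+1)^3 = +1.
v=∞: -7436429 < 0 and -69069 < 0  ⇒  (a,b)_∞ = -1.
v=47: a=47^0·(≡29), b=47^2·(≡2) mod 47; (29|47)=-1, (2|47)=+1; (−1)^{0·2·23}·(-1)^2·(+1)^0 = +1.
v=5: a=5^-2·(≡4), b=5^0·(≡1) mod 5; (4|5)=+1, (1|5)=+1; (−1)^{-2·0·2}·(+1)^0·(+1)^-2 = +1.
v=23: a=23^-1·(≡14), b=23^1·(≡21) mod 23; (14|23)=-1, (21|23)=-1; (−1)^{-1·1·11}·(-1)^1·(-1)^-1 = -1.
(-7436429, -69069 / ℚ) ramifies at {2, 11, 13, 19, 23, ∞}: a division algebra.

[2, 11, 13, 19, 23, inf]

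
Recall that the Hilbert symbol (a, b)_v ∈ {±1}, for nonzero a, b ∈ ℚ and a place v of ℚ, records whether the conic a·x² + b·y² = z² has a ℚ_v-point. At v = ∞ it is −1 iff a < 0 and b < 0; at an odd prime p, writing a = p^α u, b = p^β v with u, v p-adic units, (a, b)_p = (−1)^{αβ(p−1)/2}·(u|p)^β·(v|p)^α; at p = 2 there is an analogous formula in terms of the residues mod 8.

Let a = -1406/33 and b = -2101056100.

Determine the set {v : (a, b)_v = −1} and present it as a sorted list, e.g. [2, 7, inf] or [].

[3, 19, 37, inf]

Mod squares: a ≡ -46398, b ≡ -481. Check v ∈ {∞, 2, 3, 5, 11, 13, 19, 37}.
v=3: a=3^-1·(≡2), b=3^0·(≡2) mod 3; (2|3)=-1, (2|3)=-1; (−1)^{-1·0·1}·(-1)^0·(-1)^-1 = -1.
v=11: a=11^-1·(≡8), b=11^2·(≡5) mod 11; (8|11)=-1, (5|11)=+1; (−1)^{-1·2·5}·(-1)^2·(+1)^-1 = +1.
v=∞: -46398 < 0 and -481 < 0  ⇒  (a,b)_∞ = -1.
v=19: a=19^1·(≡11), b=19^2·(≡18) mod 19; (11|19)=+1, (18|19)=-1; (−1)^{1·2·9}·(+1)^2·(-1)^1 = -1.
v=5: a=5^0·(≡3), b=5^2·(≡1) mod 5; (3|5)=-1, (1|5)=+1; (−1)^{0·2·2}·(-1)^2·(+1)^0 = +1.
v=37: a=37^1·(≡28), b=37^1·(≡6) mod 37; (28|37)=+1, (6|37)=-1; (−1)^{1·1·18}·(+1)^1·(-1)^1 = -1.
v=2: v_2(a)=1, v_2(b)=2; units ≡ 1, 7 (mod 8); ε·ε+αω+βω = 0·1+1·0+2·0 ≡ 0  ⇒  (a,b)_2 = +1.
v=13: a=13^0·(≡9), b=13^1·(≡5) mod 13; (9|13)=+1, (5|13)=-1; (−1)^{0·1·6}·(+1)^1·(-1)^0 = +1.
|Ram(-46398, -481)| = 4, even; anisotropic at {3, 19, 37, ∞}.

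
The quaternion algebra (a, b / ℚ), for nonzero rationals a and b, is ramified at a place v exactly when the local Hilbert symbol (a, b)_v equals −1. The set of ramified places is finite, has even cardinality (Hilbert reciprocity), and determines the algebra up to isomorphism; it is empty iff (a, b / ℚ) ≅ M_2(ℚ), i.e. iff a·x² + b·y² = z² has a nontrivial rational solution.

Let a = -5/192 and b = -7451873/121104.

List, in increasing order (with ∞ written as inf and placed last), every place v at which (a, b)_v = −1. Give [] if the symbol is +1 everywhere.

(a, b) ≡ (-15, -4433) mod (ℚ^×)²; places V = {2, 3, 5, 11, 13, 29, 31, 41, ∞}.
(a,b)_41: α=0, u≡13; β=2, v≡21 (mod 41); (13|41)=-1, (21|41)=+1; sign (−1)^0·-1^2·+1^0 = +1.
(a,b)_11: α=0, u≡10; β=1, v≡5 (mod 11); (10|11)=-1, (5|11)=+1; sign (−1)^0·-1^1·+1^0 = -1.
(a,b)_∞: sgn(-15)=−, sgn(-4433)=−, so -1.
(a,b)_2: α=-6, β=-4; u≡1, v≡7 (mod 8); ε(u)ε(v)=0·1, αω(v)=-6·0, βω(u)=-4·0; sum ≡ 0  ⇒  +1.
(a,b)_29: α=0, u≡11; β=-2, v≡4 (mod 29); (11|29)=-1, (4|29)=+1; sign (−1)^0·-1^-2·+1^0 = +1.
(a,b)_13: α=0, u≡6; β=1, v≡3 (mod 13); (6|13)=-1, (3|13)=+1; sign (−1)^0·-1^1·+1^0 = -1.
(a,b)_31: α=0, u≡25; β=1, v≡15 (mod 31); (25|31)=+1, (15|31)=-1; sign (−1)^0·+1^1·-1^0 = +1.
(a,b)_5: α=1, u≡2; β=0, v≡3 (mod 5); (2|5)=-1, (3|5)=-1; sign (−1)^0·-1^0·-1^1 = -1.
(a,b)_3: α=-1, u≡1; β=-2, v≡1 (mod 3); (1|3)=+1, (1|3)=+1; sign (−1)^0·+1^-2·+1^-1 = +1.
|Ram(-15, -4433)| = 4, even; anisotropic at {5, 11, 13, ∞}.

[5, 11, 13, inf]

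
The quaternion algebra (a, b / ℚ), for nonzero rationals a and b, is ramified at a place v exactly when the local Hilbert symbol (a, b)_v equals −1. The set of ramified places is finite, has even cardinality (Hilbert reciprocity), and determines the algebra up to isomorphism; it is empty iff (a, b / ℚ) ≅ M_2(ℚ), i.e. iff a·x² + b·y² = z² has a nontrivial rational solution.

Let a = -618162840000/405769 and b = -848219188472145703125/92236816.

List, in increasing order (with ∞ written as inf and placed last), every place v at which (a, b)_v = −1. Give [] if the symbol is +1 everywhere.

[29, inf]

Mod squares: a ≡ -21199, b ≡ -493. Check v ∈ {∞, 2, 3, 5, 7, 11, 13, 17, 29, 43}.
v=43: a=43^1·(≡17), b=43^2·(≡25) mod 43; (17|43)=+1, (25|43)=+1; (−1)^{1·2·21}·(+1)^2·(+1)^1 = +1.
v=5: a=5^4·(≡4), b=5^8·(≡2) mod 5; (4|5)=+1, (2|5)=-1; (−1)^{4·8·2}·(+1)^8·(-1)^4 = +1.
v=29: a=29^1·(≡16), b=29^3·(≡11) mod 29; (16|29)=+1, (11|29)=-1; (−1)^{1·3·14}·(+1)^3·(-1)^1 = -1.
v=2: v_2(a)=6, v_2(b)=-4; units ≡ 1, 3 (mod 8); ε·ε+αω+βω = 0·1+6·1+-4·0 ≡ 0  ⇒  (a,b)_2 = +1.
v=∞: -21199 < 0 and -493 < 0  ⇒  (a,b)_∞ = -1.
v=17: a=17^1·(≡3), b=17^3·(≡12) mod 17; (3|17)=-1, (12|17)=-1; (−1)^{1·3·8}·(-1)^3·(-1)^1 = +1.
v=3: a=3^6·(≡2), b=3^4·(≡2) mod 3; (2|3)=-1, (2|3)=-1; (−1)^{6·4·1}·(-1)^4·(-1)^6 = +1.
v=13: a=13^-2·(≡1), b=13^0·(≡4) mod 13; (1|13)=+1, (4|13)=+1; (−1)^{-2·0·6}·(+1)^0·(+1)^-2 = +1.
v=7: a=7^-4·(≡1), b=7^-8·(≡2) mod 7; (1|7)=+1, (2|7)=+1; (−1)^{-4·-8·3}·(+1)^-8·(+1)^-4 = +1.
v=11: a=11^0·(≡9), b=11^2·(≡7) mod 11; (9|11)=+1, (7|11)=-1; (−1)^{0·2·5}·(+1)^2·(-1)^0 = +1.
|Ram(-21199, -493)| = 2, even; anisotropic at {29, ∞}.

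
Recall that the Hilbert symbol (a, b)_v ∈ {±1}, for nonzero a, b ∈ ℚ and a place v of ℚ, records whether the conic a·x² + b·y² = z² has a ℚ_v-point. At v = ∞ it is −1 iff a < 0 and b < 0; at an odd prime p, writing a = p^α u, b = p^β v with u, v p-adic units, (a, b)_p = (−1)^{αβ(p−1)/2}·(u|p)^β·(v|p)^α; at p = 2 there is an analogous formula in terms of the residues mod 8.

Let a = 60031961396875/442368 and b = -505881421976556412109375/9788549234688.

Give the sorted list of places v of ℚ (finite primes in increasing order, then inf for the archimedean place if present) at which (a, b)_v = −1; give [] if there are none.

Mod squares: a ≡ 2211105, b ≡ -10005. Check v ∈ {∞, 2, 3, 5, 7, 13, 17, 19, 23, 29}.
v=29: a=29^1·(≡24), b=29^1·(≡10) mod 29; (24|29)=+1, (10|29)=-1; (−1)^{1·1·14}·(+1)^1·(-1)^1 = -1.
v=17: a=17^1·(≡8), b=17^2·(≡13) mod 17; (8|17)=+1, (13|17)=+1; (−1)^{1·2·8}·(+1)^2·(+1)^1 = +1.
v=7: a=7^0·(≡2), b=7^-4·(≡5) mod 7; (2|7)=+1, (5|7)=-1; (−1)^{0·-4·3}·(+1)^-4·(-1)^0 = +1.
v=13: a=13^1·(≡11), b=13^4·(≡7) mod 13; (11|13)=-1, (7|13)=-1; (−1)^{1·4·6}·(-1)^4·(-1)^1 = -1.
v=3: a=3^-3·(≡1), b=3^-5·(≡1) mod 3; (1|3)=+1, (1|3)=+1; (−1)^{-3·-5·1}·(+1)^-5·(+1)^-3 = -1.
v=∞: 2211105 > 0 and -10005 < 0  ⇒  (a,b)_∞ = +1.
v=2: v_2(a)=-14, v_2(b)=-24; units ≡ 1, 3 (mod 8); ε·ε+αω+βω = 0·1+-14·1+-24·0 ≡ 0  ⇒  (a,b)_2 = +1.
v=23: a=23^1·(≡8), b=23^1·(≡3) mod 23; (8|23)=+1, (3|23)=+1; (−1)^{1·1·11}·(+1)^1·(+1)^1 = -1.
v=5: a=5^5·(≡4), b=5^9·(≡4) mod 5; (4|5)=+1, (4|5)=+1; (−1)^{5·9·2}·(+1)^9·(+1)^5 = +1.
v=19: a=19^4·(≡14), b=19^6·(≡18) mod 19; (14|19)=-1, (18|19)=-1; (−1)^{4·6·9}·(-1)^6·(-1)^4 = +1.
(2211105, -10005 / ℚ) ramifies at {3, 13, 23, 29}: a division algebra.

[3, 13, 23, 29]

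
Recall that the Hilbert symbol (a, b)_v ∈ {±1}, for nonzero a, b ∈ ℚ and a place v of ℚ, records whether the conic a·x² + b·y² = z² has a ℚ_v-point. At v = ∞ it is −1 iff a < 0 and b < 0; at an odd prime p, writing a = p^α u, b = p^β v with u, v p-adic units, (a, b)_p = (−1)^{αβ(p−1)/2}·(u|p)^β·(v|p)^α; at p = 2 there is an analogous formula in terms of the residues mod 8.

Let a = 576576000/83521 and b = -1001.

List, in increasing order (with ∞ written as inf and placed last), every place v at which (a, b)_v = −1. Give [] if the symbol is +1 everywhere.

(a, b) ≡ (10010, -1001) mod (ℚ^×)²; places V = {2, 3, 5, 7, 11, 13, 17, ∞}.
(a,b)_17: α=-4, u≡5; β=0, v≡2 (mod 17); (5|17)=-1, (2|17)=+1; sign (−1)^0·-1^0·+1^-4 = +1.
(a,b)_13: α=1, u≡12; β=1, v≡1 (mod 13); (12|13)=+1, (1|13)=+1; sign (−1)^0·+1^1·+1^1 = +1.
(a,b)_3: α=2, u≡2; β=0, v≡1 (mod 3); (2|3)=-1, (1|3)=+1; sign (−1)^0·-1^0·+1^2 = +1.
(a,b)_∞: sgn(10010)=+, sgn(-1001)=−, so +1.
(a,b)_2: α=9, β=0; u≡5, v≡7 (mod 8); ε(u)ε(v)=0·1, αω(v)=9·0, βω(u)=0·1; sum ≡ 0  ⇒  +1.
(a,b)_5: α=3, u≡3; β=0, v≡4 (mod 5); (3|5)=-1, (4|5)=+1; sign (−1)^0·-1^0·+1^3 = +1.
(a,b)_11: α=1, u≡6; β=1, v≡8 (mod 11); (6|11)=-1, (8|11)=-1; sign (−1)^1·-1^1·-1^1 = -1.
(a,b)_7: α=1, u≡2; β=1, v≡4 (mod 7); (2|7)=+1, (4|7)=+1; sign (−1)^1·+1^1·+1^1 = -1.
Ram(10010, -1001) = {7, 11}; no ℚ_7-point on the conic.

[7, 11]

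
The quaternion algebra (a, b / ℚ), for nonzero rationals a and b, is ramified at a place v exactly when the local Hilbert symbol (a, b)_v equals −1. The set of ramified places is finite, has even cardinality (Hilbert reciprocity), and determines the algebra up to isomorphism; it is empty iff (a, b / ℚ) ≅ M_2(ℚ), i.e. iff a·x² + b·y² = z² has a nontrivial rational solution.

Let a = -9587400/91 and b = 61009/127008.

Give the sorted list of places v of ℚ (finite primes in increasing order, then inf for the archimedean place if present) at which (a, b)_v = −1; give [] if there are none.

Mod squares: a ≡ -10374, b ≡ 2. Check v ∈ {∞, 2, 3, 5, 7, 13, 19, 29}.
v=29: a=29^2·(≡21), b=29^0·(≡3) mod 29; (21|29)=-1, (3|29)=-1; (−1)^{2·0·14}·(-1)^0·(-1)^2 = +1.
v=∞: -10374 < 0 and 2 > 0  ⇒  (a,b)_∞ = +1.
v=5: a=5^2·(≡4), b=5^0·(≡3) mod 5; (4|5)=+1, (3|5)=-1; (−1)^{2·0·2}·(+1)^0·(-1)^2 = +1.
v=2: v_2(a)=3, v_2(b)=-5; units ≡ 5, 1 (mod 8); ε·ε+αω+βω = 0·0+3·0+-5·1 ≡ 1  ⇒  (a,b)_2 = -1.
v=3: a=3^1·(≡1), b=3^-4·(≡2) mod 3; (1|3)=+1, (2|3)=-1; (−1)^{1·-4·1}·(+1)^-4·(-1)^1 = -1.
v=13: a=13^-1·(≡5), b=13^2·(≡8) mod 13; (5|13)=-1, (8|13)=-1; (−1)^{-1·2·6}·(-1)^2·(-1)^-1 = -1.
v=19: a=19^1·(≡9), b=19^2·(≡3) mod 19; (9|19)=+1, (3|19)=-1; (−1)^{1·2·9}·(+1)^2·(-1)^1 = -1.
v=7: a=7^-1·(≡4), b=7^-2·(≡2) mod 7; (4|7)=+1, (2|7)=+1; (−1)^{-1·-2·3}·(+1)^-2·(+1)^-1 = +1.
Ram(-10374, 2) = {2, 3, 13, 19}; no ℚ_2-point on the conic.

[2, 3, 13, 19]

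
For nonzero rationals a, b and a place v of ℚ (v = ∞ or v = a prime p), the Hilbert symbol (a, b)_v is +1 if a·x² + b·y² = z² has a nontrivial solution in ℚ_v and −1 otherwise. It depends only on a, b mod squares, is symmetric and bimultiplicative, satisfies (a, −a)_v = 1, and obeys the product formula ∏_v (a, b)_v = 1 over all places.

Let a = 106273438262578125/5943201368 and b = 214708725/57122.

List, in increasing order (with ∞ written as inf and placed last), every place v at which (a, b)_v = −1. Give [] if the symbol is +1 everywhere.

(a, b) ≡ (190, 2618) mod (ℚ^×)²; places V = {2, 3, 5, 7, 11, 13, 17, 19, 37, ∞}.
(a,b)_7: α=2, u≡4; β=1, v≡6 (mod 7); (4|7)=+1, (6|7)=-1; sign (−1)^0·+1^1·-1^2 = +1.
(a,b)_13: α=-4, u≡11; β=-4, v≡5 (mod 13); (11|13)=-1, (5|13)=-1; sign (−1)^0·-1^-4·-1^-4 = +1.
(a,b)_19: α=-1, u≡8; β=0, v≡10 (mod 19); (8|19)=-1, (10|19)=-1; sign (−1)^0·-1^0·-1^-1 = -1.
(a,b)_2: α=-3, β=-1; u≡7, v≡5 (mod 8); ε(u)ε(v)=1·0, αω(v)=-3·1, βω(u)=-1·0; sum ≡ 1  ⇒  -1.
(a,b)_37: α=-2, u≡18; β=0, v≡3 (mod 37); (18|37)=-1, (3|37)=+1; sign (−1)^0·-1^0·+1^-2 = +1.
(a,b)_11: α=4, u≡1; β=1, v≡8 (mod 11); (1|11)=+1, (8|11)=-1; sign (−1)^0·+1^1·-1^4 = +1.
(a,b)_17: α=2, u≡10; β=1, v≡15 (mod 17); (10|17)=-1, (15|17)=+1; sign (−1)^0·-1^1·+1^2 = -1.
(a,b)_3: α=8, u≡1; β=8, v≡2 (mod 3); (1|3)=+1, (2|3)=-1; sign (−1)^0·+1^8·-1^8 = +1.
(a,b)_∞: sgn(190)=+, sgn(2618)=+, so +1.
(a,b)_5: α=7, u≡2; β=2, v≡2 (mod 5); (2|5)=-1, (2|5)=-1; sign (−1)^0·-1^2·-1^7 = -1.
|Ram(190, 2618)| = 4, even; anisotropic at {2, 5, 17, 19}.

[2, 5, 17, 19]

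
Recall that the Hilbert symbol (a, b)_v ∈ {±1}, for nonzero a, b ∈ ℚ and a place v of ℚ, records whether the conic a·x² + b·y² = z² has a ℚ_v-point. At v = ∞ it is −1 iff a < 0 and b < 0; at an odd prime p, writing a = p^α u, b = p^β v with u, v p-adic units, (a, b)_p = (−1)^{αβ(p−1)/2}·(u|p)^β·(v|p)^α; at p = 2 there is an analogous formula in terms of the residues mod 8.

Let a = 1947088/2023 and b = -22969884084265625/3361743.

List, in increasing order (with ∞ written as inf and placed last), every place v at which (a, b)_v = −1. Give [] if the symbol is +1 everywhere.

(a, b) ≡ (851851, -89999) mod (ℚ^×)²; places V = {2, 3, 5, 7, 11, 13, 17, 23, 37, 43, ∞}.
(a,b)_∞: sgn(851851)=+, sgn(-89999)=−, so +1.
(a,b)_2: α=4, β=0; u≡3, v≡1 (mod 8); ε(u)ε(v)=1·0, αω(v)=4·0, βω(u)=0·1; sum ≡ 0  ⇒  +1.
(a,b)_23: α=1, u≡7; β=1, v≡22 (mod 23); (7|23)=-1, (22|23)=-1; sign (−1)^1·-1^1·-1^1 = -1.
(a,b)_37: α=1, u≡30; β=2, v≡15 (mod 37); (30|37)=+1, (15|37)=-1; sign (−1)^0·+1^2·-1^1 = -1.
(a,b)_17: α=-2, u≡16; β=4, v≡8 (mod 17); (16|17)=+1, (8|17)=+1; sign (−1)^0·+1^4·+1^-2 = +1.
(a,b)_13: α=1, u≡2; β=1, v≡11 (mod 13); (2|13)=-1, (11|13)=-1; sign (−1)^0·-1^1·-1^1 = +1.
(a,b)_11: α=1, u≡4; β=-2, v≡4 (mod 11); (4|11)=+1, (4|11)=+1; sign (−1)^0·+1^-2·+1^1 = +1.
(a,b)_7: α=-1, u≡5; β=-3, v≡4 (mod 7); (5|7)=-1, (4|7)=+1; sign (−1)^1·-1^-3·+1^-1 = +1.
(a,b)_5: α=0, u≡1; β=6, v≡4 (mod 5); (1|5)=+1, (4|5)=+1; sign (−1)^0·+1^6·+1^0 = +1.
(a,b)_3: α=0, u≡1; β=-4, v≡1 (mod 3); (1|3)=+1, (1|3)=+1; sign (−1)^0·+1^-4·+1^0 = +1.
(a,b)_43: α=0, u≡24; β=1, v≡41 (mod 43); (24|43)=+1, (41|43)=+1; sign (−1)^0·+1^1·+1^0 = +1.
(851851, -89999 / ℚ) ramifies at {23, 37}: a division algebra.

[23, 37]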